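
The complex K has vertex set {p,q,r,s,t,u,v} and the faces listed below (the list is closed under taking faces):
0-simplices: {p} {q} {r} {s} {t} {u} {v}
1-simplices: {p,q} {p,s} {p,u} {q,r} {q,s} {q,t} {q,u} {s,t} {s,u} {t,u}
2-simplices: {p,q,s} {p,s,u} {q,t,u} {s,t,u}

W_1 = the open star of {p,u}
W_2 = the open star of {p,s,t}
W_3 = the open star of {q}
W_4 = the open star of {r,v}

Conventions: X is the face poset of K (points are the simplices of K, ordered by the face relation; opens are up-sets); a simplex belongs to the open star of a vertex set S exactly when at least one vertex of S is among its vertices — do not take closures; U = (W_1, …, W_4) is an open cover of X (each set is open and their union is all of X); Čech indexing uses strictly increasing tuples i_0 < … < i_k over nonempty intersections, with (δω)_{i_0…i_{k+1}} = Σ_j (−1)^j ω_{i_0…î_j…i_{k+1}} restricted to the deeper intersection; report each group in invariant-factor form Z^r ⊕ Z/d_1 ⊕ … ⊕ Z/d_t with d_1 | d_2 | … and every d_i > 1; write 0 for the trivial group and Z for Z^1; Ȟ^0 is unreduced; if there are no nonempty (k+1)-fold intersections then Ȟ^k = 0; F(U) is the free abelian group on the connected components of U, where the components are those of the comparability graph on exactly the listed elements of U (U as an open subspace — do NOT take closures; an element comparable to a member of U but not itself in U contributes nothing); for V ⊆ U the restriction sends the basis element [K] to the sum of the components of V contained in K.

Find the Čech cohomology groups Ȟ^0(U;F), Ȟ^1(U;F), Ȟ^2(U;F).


Ȟ^0 = Z^2, Ȟ^1 = Z, Ȟ^2 = 0

intersection data:
  W1={{p},{u},{p,q},{p,s},{p,u},{q,u},{s,u},{t,u},{p,q,s},{p,s,u},{q,t,u},{s,t,u}} W2={{p},{s},{t},{p,q},{p,s},{p,u},{q,s},{q,t},{s,t},{s,u},{t,u},{p,q,s},{p,s,u},{q,t,u},{s,t,u}} W3={{q},{p,q},{q,r},{q,s},{q,t},{q,u},{p,q,s},{q,t,u}} W4={{r},{v},{q,r}}
  W12={{p},{p,q},{p,s},{p,u},{s,u},{t,u},{p,q,s},{p,s,u},{q,t,u},{s,t,u}} W13={{p,q},{q,u},{p,q,s},{q,t,u}} W23={{p,q},{q,s},{q,t},{p,q,s},{q,t,u}} W34={{q,r}}
  W123={{p,q},{p,q,s},{q,t,u}}
components per intersection:
  W1: {{p},{u},{p,q},{p,s},{p,u},{q,u},{s,u},{t,u},{p,q,s},{p,s,u},{q,t,u},{s,t,u}}
  W2: {{p},{s},{t},{p,q},{p,s},{p,u},{q,s},{q,t},{s,t},{s,u},{t,u},{p,q,s},{p,s,u},{q,t,u},{s,t,u}}
  W3: {{q},{p,q},{q,r},{q,s},{q,t},{q,u},{p,q,s},{q,t,u}}
  W4: {{r},{q,r}} {{v}}
  W12: {{p},{p,q},{p,s},{p,u},{s,u},{t,u},{p,q,s},{p,s,u},{q,t,u},{s,t,u}}
  W13: {{p,q},{p,q,s}} {{q,u},{q,t,u}}
  W23: {{p,q},{q,s},{p,q,s}} {{q,t},{q,t,u}}
  W34: {{q,r}}
  W123: {{p,q},{p,q,s}} {{q,t,u}}
C dims 5,6,2; δ0: rk 3, SNF 1^3; δ1: rk 2, SNF 1^2
Ȟ^0 = (5 − 3) − 0 = 2, so Ȟ^0 ≅ Z^2
Ȟ^1 = (6 − 2) − 3 = 1, so Ȟ^1 ≅ Z
Ȟ^2 = (2 − 0) − 2 = 0, so Ȟ^2 ≅ 0


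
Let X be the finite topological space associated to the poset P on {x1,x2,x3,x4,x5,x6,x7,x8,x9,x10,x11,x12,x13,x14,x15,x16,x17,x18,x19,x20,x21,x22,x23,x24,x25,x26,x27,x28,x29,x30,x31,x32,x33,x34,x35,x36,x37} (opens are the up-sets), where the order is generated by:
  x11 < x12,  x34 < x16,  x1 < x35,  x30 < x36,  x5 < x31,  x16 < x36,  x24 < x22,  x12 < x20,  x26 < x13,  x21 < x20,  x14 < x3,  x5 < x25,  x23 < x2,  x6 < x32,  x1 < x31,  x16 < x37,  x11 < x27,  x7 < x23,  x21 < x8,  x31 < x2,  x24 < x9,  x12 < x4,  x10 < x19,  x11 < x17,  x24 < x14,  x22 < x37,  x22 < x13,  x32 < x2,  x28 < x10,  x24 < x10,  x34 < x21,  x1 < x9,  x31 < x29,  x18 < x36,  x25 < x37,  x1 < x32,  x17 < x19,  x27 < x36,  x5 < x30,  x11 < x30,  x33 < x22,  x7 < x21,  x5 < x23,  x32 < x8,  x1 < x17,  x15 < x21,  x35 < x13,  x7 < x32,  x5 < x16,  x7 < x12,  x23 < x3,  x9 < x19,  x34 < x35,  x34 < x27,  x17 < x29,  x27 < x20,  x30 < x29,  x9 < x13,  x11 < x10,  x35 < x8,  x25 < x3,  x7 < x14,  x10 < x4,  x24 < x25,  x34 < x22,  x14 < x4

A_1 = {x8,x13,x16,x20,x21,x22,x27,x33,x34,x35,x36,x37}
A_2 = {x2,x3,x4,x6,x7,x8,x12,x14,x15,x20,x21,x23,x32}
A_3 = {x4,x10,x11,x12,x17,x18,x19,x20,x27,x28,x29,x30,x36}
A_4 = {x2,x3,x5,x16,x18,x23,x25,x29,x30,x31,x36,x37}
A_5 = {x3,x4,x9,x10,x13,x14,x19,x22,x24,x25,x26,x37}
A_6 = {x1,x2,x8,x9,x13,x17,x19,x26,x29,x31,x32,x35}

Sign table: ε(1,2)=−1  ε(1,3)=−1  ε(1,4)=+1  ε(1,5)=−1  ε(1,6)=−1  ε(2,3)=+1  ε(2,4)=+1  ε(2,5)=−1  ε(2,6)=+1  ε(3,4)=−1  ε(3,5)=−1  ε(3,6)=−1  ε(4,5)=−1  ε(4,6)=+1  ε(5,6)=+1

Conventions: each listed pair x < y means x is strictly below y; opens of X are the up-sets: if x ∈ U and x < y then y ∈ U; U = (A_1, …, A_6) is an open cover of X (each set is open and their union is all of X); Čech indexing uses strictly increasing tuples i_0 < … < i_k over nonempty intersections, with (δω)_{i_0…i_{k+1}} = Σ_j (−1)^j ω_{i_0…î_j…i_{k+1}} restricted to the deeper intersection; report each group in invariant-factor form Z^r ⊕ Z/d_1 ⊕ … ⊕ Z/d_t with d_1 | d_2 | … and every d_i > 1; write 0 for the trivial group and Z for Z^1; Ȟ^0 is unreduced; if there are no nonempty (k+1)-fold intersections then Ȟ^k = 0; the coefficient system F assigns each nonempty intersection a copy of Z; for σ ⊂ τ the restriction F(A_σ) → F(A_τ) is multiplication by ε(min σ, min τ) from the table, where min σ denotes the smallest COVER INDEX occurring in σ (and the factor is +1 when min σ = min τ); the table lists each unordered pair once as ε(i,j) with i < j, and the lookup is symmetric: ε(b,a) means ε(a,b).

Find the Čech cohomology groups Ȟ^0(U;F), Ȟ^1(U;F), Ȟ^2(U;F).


nonempty intersections:
  A12={x8,x20,x21} A13={x20,x27,x36} A14={x16,x36,x37} A15={x13,x22,x37} A16={x8,x13,x35} A23={x4,x12,x20} A24={x2,x3,x23} A25={x3,x4,x14} A26={x2,x8,x32} A34={x18,x29,x30,x36} A35={x4,x10,x19} A36={x17,x19,x29} A45={x3,x25,x37} A46={x2,x29,x31} A56={x9,x13,x19,x26}
  A123={x20} A126={x8} A134={x36} A145={x37} A156={x13} A235={x4} A245={x3} A246={x2} A346={x29} A356={x19}
C dims 6,15,10; δ0: rk 6, SNF 1^5·2; δ1: rk 9, SNF 1^9
Ȟ^0: (6−6)−0=0 ⇒ 0
Ȟ^1: (15−9)−6=0 plus torsion [2] ⇒ Z/2
Ȟ^2: (10−0)−9=1 ⇒ Z

Ȟ^0(U;F) ≅ 0,  Ȟ^1(U;F) ≅ Z/2,  Ȟ^2(U;F) ≅ Z


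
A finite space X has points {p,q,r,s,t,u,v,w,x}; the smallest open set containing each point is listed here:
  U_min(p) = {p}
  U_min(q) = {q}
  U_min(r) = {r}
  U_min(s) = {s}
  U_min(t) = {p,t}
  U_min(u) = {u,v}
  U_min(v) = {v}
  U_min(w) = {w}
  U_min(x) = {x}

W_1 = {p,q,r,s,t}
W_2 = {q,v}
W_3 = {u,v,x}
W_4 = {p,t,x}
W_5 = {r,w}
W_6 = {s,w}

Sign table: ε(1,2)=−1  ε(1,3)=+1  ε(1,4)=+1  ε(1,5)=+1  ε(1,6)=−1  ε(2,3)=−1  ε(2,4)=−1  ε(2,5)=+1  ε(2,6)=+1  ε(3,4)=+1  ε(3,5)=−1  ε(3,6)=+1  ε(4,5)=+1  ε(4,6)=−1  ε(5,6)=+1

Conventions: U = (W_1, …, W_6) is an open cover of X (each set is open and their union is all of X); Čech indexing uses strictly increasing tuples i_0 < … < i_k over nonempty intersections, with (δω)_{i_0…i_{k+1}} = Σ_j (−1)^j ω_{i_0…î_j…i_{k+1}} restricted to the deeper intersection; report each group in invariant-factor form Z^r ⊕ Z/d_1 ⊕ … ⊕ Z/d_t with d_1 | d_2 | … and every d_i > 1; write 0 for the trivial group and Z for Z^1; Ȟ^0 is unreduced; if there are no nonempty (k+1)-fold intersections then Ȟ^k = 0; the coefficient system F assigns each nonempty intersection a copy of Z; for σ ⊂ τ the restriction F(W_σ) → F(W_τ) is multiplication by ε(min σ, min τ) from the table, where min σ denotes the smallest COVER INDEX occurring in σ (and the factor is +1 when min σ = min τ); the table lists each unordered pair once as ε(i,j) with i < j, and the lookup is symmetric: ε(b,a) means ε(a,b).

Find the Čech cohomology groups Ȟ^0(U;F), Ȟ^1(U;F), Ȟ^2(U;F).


Ȟ^0 ≅ 0, Ȟ^1 ≅ Z ⊕ Z/2, Ȟ^2 ≅ 0

nerve of the cover:
  W12={q} W14={p,t} W15={r} W16={s} W23={v} W34={x} W56={w}
C dims 6,7; δ0: rk 6, SNF 1^5·2
Ȟ^0 = (6 − 6) − 0 = 0, so Ȟ^0 ≅ 0
Ȟ^1 = (7 − 0) − 6 = 1 plus torsion [2], so Ȟ^1 ≅ Z ⊕ Z/2
Ȟ^2 = (0 − 0) − 0 = 0, so Ȟ^2 ≅ 0


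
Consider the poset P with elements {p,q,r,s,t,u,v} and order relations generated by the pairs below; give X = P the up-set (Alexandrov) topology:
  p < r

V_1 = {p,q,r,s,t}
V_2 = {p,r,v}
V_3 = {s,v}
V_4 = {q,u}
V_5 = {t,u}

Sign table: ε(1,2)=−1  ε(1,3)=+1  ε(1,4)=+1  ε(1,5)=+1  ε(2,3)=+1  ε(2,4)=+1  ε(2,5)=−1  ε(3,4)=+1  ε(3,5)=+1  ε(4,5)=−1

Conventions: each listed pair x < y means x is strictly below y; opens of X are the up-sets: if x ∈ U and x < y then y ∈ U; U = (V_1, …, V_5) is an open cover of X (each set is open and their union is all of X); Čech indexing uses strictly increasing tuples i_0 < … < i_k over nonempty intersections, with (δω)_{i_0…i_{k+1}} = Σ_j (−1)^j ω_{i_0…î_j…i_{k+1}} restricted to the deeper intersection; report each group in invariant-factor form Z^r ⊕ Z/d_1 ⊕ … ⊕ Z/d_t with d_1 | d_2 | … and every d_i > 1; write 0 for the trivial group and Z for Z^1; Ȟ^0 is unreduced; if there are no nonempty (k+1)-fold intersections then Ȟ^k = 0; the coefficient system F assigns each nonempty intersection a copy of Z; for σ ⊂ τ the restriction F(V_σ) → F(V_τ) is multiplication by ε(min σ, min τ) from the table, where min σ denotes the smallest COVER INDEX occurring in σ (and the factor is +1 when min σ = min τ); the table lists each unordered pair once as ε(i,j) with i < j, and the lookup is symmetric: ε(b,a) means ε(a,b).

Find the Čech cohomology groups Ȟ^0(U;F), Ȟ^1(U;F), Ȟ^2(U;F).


Ȟ^0 ≅ 0, Ȟ^1 ≅ Z ⊕ Z/2, Ȟ^2 ≅ 0

nonempty intersections:
  V12={p,r} V13={s} V14={q} V15={t} V23={v} V45={u}
C dims 5,6; δ0: rk 5, SNF 1^4·2
Ȟ^0: (5−5)−0=0 ⇒ 0
Ȟ^1: (6−0)−5=1 plus torsion [2] ⇒ Z ⊕ Z/2
Ȟ^2: (0−0)−0=0 ⇒ 0


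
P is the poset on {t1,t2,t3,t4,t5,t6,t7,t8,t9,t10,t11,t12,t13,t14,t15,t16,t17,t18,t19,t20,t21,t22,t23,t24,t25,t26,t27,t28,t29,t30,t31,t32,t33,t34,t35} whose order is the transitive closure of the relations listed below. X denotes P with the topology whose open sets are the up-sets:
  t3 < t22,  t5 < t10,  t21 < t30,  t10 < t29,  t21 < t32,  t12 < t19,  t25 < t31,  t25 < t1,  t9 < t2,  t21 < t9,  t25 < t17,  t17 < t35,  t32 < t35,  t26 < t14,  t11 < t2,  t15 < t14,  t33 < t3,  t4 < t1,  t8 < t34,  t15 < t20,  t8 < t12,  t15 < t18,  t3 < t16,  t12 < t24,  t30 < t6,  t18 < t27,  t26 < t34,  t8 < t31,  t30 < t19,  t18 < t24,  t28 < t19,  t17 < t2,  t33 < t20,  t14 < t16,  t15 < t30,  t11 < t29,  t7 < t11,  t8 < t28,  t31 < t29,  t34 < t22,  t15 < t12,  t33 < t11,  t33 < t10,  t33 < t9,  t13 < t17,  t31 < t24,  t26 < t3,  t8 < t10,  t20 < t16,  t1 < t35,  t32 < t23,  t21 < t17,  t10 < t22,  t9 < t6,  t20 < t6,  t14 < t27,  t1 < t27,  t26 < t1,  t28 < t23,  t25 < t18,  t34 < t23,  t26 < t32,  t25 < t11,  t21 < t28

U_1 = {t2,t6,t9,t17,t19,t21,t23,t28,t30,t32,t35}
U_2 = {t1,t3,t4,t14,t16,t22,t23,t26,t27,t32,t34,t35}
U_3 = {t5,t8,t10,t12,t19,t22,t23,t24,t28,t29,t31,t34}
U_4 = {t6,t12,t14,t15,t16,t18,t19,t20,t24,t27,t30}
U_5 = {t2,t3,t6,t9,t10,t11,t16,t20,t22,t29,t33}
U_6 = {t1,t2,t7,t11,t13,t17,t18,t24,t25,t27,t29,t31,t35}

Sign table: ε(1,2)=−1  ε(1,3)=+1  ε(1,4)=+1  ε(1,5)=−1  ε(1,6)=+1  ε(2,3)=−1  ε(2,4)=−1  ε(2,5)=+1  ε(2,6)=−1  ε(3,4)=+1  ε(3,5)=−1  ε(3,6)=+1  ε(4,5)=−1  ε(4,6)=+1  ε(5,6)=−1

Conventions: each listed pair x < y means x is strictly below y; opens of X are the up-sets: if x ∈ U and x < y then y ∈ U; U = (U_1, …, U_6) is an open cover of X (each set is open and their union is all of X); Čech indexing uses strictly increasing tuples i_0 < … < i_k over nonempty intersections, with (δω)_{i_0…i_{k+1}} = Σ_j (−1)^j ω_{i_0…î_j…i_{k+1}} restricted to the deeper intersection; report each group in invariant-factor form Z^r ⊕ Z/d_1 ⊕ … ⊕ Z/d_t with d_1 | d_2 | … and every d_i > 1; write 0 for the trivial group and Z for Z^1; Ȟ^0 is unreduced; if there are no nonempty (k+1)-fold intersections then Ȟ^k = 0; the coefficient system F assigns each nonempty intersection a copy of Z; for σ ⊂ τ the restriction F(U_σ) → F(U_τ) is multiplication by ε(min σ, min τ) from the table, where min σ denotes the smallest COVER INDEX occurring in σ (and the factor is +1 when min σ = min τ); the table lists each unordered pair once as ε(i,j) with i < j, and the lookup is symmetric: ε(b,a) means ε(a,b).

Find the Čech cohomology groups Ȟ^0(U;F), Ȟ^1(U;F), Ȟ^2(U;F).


Ȟ^0 ≅ Z, Ȟ^1 ≅ 0 and Ȟ^2 ≅ Z/2

intersection data:
  U12={t23,t32,t35} U13={t19,t23,t28} U14={t6,t19,t30} U15={t2,t6,t9} U16={t2,t17,t35} U23={t22,t23,t34} U24={t14,t16,t27} U25={t3,t16,t22} U26={t1,t27,t35} U34={t12,t19,t24} U35={t10,t22,t29} U36={t24,t29,t31} U45={t6,t16,t20} U46={t18,t24,t27} U56={t2,t11,t29}
  U123={t23} U126={t35} U134={t19} U145={t6} U156={t2} U235={t22} U245={t16} U246={t27} U346={t24} U356={t29}
C dims 6,15,10; δ0: rk 5, SNF 1^5; δ1: rk 10, SNF 1^9·2
Ȟ^0 = (6 − 5) − 0 = 1, so Ȟ^0 ≅ Z
Ȟ^1 = (15 − 10) − 5 = 0, so Ȟ^1 ≅ 0
Ȟ^2 = (10 − 0) − 10 = 0 plus torsion [2], so Ȟ^2 ≅ Z/2


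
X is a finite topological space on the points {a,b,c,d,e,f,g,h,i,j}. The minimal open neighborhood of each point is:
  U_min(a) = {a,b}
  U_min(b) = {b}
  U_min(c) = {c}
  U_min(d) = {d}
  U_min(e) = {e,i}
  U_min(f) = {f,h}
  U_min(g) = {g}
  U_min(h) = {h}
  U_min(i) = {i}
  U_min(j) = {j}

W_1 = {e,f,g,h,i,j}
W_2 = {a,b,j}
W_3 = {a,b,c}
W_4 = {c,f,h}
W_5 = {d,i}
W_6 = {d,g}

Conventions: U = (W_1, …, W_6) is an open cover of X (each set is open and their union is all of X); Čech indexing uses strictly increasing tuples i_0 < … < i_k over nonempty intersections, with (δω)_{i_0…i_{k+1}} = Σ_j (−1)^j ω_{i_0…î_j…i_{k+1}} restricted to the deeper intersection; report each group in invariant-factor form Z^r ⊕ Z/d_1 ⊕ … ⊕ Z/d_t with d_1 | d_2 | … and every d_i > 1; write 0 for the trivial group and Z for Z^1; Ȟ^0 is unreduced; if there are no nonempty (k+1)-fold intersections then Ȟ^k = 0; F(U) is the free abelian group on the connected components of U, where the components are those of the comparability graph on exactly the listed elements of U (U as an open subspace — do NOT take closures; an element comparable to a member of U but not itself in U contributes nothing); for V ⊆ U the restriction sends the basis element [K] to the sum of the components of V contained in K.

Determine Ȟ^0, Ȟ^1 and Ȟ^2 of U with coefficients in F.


nerve of the cover:
  W12={j} W14={f,h} W15={i} W16={g} W23={a,b} W34={c} W56={d}
components per intersection:
  W1: {e,i} {f,h} {g} {j}
  W2: {a,b} {j}
  W3: {a,b} {c}
  W4: {c} {f,h}
  W5: {d} {i}
  W6: {d} {g}
  W12: {j}
  W14: {f,h}
  W15: {i}
  W16: {g}
  W23: {a,b}
  W34: {c}
  W56: {d}
C dims 14,7; δ0: rk 7, SNF 1^7
Ȟ^0 = (14 − 7) − 0 = 7, so Ȟ^0 ≅ Z^7
Ȟ^1 = (7 − 0) − 7 = 0, so Ȟ^1 ≅ 0
Ȟ^2 = (0 − 0) − 0 = 0, so Ȟ^2 ≅ 0

Ȟ^0 ≅ Z^7,  Ȟ^1 ≅ 0,  Ȟ^2 ≅ 0


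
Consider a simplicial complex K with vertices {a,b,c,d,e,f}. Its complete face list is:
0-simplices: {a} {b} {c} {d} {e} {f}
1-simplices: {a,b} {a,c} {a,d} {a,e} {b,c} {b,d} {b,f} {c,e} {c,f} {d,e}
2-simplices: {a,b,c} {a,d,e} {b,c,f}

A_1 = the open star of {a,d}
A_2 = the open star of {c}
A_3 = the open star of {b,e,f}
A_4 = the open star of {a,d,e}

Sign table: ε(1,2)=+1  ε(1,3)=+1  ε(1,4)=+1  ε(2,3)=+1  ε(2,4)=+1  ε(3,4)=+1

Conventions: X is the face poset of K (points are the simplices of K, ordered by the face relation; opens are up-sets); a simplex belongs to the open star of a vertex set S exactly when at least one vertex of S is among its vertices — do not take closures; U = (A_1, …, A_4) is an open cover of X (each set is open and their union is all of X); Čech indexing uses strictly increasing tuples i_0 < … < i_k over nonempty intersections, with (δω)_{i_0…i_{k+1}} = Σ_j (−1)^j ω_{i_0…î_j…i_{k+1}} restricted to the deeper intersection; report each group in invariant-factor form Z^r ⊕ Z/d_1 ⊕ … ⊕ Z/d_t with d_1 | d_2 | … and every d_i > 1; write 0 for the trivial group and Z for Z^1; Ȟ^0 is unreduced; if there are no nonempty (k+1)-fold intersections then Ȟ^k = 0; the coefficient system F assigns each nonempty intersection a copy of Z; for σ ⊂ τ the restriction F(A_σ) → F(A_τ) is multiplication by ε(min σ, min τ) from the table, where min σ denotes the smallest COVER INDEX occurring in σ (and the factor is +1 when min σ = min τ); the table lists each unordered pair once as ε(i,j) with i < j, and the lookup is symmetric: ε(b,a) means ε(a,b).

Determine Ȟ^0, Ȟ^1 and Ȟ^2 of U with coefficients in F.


Ȟ^0(U;F) ≅ Z, Ȟ^1(U;F) ≅ 0 and Ȟ^2(U;F) ≅ 0

nonempty intersections:
  A1={{a},{d},{a,b},{a,c},{a,d},{a,e},{b,d},{d,e},{a,b,c},{a,d,e}} A2={{c},{a,c},{b,c},{c,e},{c,f},{a,b,c},{b,c,f}} A3={{b},{e},{f},{a,b},{a,e},{b,c},{b,d},{b,f},{c,e},{c,f},{d,e},{a,b,c},{a,d,e},{b,c,f}} A4={{a},{d},{e},{a,b},{a,c},{a,d},{a,e},{b,d},{c,e},{d,e},{a,b,c},{a,d,e}}
  A12={{a,c},{a,b,c}} A13={{a,b},{a,e},{b,d},{d,e},{a,b,c},{a,d,e}} A14={{a},{d},{a,b},{a,c},{a,d},{a,e},{b,d},{d,e},{a,b,c},{a,d,e}} A23={{b,c},{c,e},{c,f},{a,b,c},{b,c,f}} A24={{a,c},{c,e},{a,b,c}} A34={{e},{a,b},{a,e},{b,d},{c,e},{d,e},{a,b,c},{a,d,e}}
  A123={{a,b,c}} A124={{a,c},{a,b,c}} A134={{a,b},{a,e},{b,d},{d,e},{a,b,c},{a,d,e}} A234={{c,e},{a,b,c}}
  A1234={{a,b,c}}
C dims 4,6,4,1; δ0: rk 3, SNF 1^3; δ1: rk 3, SNF 1^3; δ2: rk 1, SNF 1^1
Ȟ^0: (4−3)−0=1 ⇒ Z
Ȟ^1: (6−3)−3=0 ⇒ 0
Ȟ^2: (4−1)−3=0 ⇒ 0


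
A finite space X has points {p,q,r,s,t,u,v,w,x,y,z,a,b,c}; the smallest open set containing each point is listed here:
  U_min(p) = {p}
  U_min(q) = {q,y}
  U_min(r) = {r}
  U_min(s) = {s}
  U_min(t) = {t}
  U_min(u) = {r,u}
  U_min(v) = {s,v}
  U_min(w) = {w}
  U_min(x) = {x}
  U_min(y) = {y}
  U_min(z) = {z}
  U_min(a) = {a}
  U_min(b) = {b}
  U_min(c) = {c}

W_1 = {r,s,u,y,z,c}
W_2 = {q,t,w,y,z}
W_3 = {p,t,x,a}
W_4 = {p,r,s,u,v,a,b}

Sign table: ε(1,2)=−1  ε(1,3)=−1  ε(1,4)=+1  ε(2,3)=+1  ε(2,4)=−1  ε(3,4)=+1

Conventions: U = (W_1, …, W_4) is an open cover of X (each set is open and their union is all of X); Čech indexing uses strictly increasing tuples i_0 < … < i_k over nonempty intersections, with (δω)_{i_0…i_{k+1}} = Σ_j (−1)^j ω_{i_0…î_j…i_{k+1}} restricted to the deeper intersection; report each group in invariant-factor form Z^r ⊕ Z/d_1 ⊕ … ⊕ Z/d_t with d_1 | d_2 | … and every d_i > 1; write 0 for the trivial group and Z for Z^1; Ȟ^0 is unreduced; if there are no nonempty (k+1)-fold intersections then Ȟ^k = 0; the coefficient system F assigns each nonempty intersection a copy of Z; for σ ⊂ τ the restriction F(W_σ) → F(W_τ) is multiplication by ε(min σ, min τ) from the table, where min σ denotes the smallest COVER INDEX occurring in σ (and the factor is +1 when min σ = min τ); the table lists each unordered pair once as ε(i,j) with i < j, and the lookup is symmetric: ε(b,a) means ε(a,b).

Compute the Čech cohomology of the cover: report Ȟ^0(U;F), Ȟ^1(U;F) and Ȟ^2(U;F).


intersection data:
  W12={y,z} W14={r,s,u} W23={t} W34={p,a}
C dims 4,4; δ0: rk 4, SNF 1^3·2
Ȟ^0 = (4 − 4) − 0 = 0, so Ȟ^0 ≅ 0
Ȟ^1 = (4 − 0) − 4 = 0 plus torsion [2], so Ȟ^1 ≅ Z/2
Ȟ^2 = (0 − 0) − 0 = 0, so Ȟ^2 ≅ 0

Ȟ^0(U;F) ≅ 0; Ȟ^1(U;F) ≅ Z/2; Ȟ^2(U;F) ≅ 0


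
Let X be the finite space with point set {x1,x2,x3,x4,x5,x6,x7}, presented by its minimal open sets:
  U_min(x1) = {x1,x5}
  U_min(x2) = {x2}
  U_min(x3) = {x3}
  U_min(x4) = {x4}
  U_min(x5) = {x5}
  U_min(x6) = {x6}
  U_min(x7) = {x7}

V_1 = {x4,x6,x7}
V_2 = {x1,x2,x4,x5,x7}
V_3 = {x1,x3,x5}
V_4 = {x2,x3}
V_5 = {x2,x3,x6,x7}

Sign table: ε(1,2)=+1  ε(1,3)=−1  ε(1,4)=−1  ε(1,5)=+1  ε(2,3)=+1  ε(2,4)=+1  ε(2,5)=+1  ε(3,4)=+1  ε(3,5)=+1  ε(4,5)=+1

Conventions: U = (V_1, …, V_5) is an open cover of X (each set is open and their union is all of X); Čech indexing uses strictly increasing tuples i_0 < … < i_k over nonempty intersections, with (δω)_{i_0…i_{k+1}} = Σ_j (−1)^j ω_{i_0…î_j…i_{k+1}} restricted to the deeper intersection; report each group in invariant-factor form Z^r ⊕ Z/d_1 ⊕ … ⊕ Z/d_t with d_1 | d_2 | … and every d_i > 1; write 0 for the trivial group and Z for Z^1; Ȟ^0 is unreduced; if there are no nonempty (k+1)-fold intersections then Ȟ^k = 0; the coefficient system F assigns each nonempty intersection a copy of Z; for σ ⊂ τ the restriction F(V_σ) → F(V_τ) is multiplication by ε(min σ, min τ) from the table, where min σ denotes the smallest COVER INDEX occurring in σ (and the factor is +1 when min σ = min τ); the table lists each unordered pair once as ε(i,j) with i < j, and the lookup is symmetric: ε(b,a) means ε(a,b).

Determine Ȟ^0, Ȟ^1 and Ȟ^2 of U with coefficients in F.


Ȟ^0(U;F) ≅ Z; Ȟ^1(U;F) ≅ Z; Ȟ^2(U;F) ≅ 0

nonempty overlaps:
  V12={x4,x7} V15={x6,x7} V23={x1,x5} V24={x2} V25={x2,x7} V34={x3} V35={x3} V45={x2,x3}
  V125={x7} V245={x2} V345={x3}
C dims 5,8,3; δ0: rk 4, SNF 1^4; δ1: rk 3, SNF 1^3
degree 0: 5−4−0 = 1 → Ȟ^0 ≅ Z
degree 1: 8−3−4 = 1 → Ȟ^1 ≅ Z
degree 2: 3−0−3 = 0 → Ȟ^2 ≅ 0


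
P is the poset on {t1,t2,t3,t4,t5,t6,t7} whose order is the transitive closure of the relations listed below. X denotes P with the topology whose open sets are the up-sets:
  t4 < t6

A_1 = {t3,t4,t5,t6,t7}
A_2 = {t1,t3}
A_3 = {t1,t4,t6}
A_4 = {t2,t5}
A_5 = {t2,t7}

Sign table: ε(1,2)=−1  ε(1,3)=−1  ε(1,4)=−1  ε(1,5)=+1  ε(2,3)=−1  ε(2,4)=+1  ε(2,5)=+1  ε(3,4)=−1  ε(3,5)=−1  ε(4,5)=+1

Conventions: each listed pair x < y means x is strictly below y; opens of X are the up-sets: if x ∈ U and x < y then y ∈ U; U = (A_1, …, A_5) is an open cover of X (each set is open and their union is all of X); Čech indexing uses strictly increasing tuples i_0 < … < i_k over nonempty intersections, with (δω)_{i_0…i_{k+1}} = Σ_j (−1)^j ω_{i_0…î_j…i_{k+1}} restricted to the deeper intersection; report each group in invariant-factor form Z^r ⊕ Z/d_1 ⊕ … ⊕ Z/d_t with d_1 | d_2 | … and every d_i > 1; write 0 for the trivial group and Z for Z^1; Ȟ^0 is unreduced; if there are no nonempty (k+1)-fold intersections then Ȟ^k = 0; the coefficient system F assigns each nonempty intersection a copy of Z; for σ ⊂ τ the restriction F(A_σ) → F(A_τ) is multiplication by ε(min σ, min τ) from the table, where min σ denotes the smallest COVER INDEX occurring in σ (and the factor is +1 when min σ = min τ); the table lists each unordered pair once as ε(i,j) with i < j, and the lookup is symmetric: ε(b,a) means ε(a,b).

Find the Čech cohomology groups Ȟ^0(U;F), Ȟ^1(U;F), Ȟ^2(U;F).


Ȟ^0 = 0; Ȟ^1 = Z ⊕ Z/2; Ȟ^2 = 0

intersection data:
  A12={t3} A13={t4,t6} A14={t5} A15={t7} A23={t1} A45={t2}
C dims 5,6; δ0: rk 5, SNF 1^4·2
Ȟ^0 = (5 − 5) − 0 = 0, so Ȟ^0 ≅ 0
Ȟ^1 = (6 − 0) − 5 = 1 plus torsion [2], so Ȟ^1 ≅ Z ⊕ Z/2
Ȟ^2 = (0 − 0) − 0 = 0, so Ȟ^2 ≅ 0


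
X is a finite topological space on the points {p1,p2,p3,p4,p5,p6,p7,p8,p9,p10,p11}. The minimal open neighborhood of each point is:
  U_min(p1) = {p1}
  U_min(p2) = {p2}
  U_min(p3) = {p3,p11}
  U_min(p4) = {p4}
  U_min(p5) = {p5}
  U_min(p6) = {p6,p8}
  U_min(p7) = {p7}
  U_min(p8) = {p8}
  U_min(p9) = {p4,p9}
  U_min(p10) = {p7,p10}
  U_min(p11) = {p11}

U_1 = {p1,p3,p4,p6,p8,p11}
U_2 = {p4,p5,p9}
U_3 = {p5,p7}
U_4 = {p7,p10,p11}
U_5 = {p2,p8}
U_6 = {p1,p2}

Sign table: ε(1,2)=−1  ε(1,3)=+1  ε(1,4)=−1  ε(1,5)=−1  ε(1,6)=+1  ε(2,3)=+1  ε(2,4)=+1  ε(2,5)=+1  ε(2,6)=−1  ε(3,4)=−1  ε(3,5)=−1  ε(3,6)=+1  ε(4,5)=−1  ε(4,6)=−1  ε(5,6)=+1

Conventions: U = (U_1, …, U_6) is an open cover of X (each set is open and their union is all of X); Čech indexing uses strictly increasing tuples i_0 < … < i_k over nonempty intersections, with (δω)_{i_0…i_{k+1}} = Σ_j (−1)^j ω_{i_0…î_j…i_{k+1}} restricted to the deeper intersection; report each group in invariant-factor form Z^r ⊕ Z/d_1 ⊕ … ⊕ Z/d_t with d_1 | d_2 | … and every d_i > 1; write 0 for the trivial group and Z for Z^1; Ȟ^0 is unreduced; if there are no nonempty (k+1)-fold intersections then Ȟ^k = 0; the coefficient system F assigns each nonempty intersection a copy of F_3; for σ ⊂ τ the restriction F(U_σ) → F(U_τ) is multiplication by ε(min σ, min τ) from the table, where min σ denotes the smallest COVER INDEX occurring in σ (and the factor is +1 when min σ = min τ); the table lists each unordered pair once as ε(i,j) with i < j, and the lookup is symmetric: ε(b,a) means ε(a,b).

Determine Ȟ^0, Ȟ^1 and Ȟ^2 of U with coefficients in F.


cover nerve:
  U12={p4} U14={p11} U15={p8} U16={p1} U23={p5} U34={p7} U56={p2}
C dims 6,7; δ0: rk_F3 6
Ȟ^0: (6−6)−0=0 ⇒ 0
Ȟ^1: (7−0)−6=1 ⇒ Z/3
Ȟ^2: (0−0)−0=0 ⇒ 0

Ȟ^0 ≅ 0, Ȟ^1 ≅ Z/3, Ȟ^2 ≅ 0


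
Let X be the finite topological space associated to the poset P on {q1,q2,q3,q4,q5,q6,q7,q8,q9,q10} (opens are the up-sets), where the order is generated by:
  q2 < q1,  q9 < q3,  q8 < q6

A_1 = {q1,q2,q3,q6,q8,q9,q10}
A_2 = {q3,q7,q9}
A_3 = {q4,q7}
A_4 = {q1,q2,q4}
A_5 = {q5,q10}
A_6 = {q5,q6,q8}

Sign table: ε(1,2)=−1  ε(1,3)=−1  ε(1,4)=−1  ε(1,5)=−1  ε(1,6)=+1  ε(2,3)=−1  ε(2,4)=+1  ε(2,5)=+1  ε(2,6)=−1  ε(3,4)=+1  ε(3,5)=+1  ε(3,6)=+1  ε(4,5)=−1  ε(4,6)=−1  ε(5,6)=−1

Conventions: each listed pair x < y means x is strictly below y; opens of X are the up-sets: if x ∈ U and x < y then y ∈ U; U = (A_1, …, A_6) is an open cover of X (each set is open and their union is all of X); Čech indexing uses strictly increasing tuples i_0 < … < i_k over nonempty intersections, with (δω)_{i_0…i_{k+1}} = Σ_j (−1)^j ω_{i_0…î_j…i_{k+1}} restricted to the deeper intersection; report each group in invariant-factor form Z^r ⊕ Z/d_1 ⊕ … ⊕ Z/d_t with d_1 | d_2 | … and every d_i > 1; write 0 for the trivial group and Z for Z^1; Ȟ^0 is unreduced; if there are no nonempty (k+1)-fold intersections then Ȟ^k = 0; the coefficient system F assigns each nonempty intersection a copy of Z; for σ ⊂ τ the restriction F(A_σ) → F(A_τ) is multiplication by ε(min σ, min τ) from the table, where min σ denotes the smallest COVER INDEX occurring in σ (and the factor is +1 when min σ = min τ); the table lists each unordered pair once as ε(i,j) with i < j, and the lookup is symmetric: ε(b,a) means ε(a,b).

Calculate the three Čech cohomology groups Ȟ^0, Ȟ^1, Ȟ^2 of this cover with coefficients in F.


Ȟ^0 ≅ 0; Ȟ^1 ≅ Z ⊕ Z/2; Ȟ^2 ≅ 0

nerve simplices:
  A12={q3,q9} A14={q1,q2} A15={q10} A16={q6,q8} A23={q7} A34={q4} A56={q5}
C dims 6,7; δ0: rk 6, SNF 1^5·2
degree 0: 6−6−0 = 0 → Ȟ^0 ≅ 0
degree 1: 7−0−6 = 1 plus torsion [2] → Ȟ^1 ≅ Z ⊕ Z/2
degree 2: 0−0−0 = 0 → Ȟ^2 ≅ 0


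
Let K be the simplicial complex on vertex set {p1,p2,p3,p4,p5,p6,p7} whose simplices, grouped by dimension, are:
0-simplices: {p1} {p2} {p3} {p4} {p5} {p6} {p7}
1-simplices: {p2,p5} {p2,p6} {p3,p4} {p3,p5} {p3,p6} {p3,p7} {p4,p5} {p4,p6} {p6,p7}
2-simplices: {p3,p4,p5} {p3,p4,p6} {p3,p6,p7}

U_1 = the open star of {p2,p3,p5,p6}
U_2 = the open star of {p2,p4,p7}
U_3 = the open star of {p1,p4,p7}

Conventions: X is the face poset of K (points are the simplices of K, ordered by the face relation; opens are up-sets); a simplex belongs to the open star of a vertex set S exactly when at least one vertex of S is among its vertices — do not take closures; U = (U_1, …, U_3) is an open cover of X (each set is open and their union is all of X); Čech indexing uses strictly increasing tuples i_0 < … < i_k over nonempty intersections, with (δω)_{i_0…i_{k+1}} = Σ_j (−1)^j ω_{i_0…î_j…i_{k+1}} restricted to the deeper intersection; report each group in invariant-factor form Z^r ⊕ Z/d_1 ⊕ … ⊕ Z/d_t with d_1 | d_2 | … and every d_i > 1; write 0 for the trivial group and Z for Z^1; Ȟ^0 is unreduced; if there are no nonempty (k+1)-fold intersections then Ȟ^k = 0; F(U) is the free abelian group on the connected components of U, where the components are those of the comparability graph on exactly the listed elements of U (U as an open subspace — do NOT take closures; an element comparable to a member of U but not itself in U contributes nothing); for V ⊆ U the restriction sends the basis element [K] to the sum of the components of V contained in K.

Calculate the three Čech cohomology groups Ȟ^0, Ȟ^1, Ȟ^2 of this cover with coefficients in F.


nonempty overlaps:
  U1={{p2},{p3},{p5},{p6},{p2,p5},{p2,p6},{p3,p4},{p3,p5},{p3,p6},{p3,p7},{p4,p5},{p4,p6},{p6,p7},{p3,p4,p5},{p3,p4,p6},{p3,p6,p7}} U2={{p2},{p4},{p7},{p2,p5},{p2,p6},{p3,p4},{p3,p7},{p4,p5},{p4,p6},{p6,p7},{p3,p4,p5},{p3,p4,p6},{p3,p6,p7}} U3={{p1},{p4},{p7},{p3,p4},{p3,p7},{p4,p5},{p4,p6},{p6,p7},{p3,p4,p5},{p3,p4,p6},{p3,p6,p7}}
  U12={{p2},{p2,p5},{p2,p6},{p3,p4},{p3,p7},{p4,p5},{p4,p6},{p6,p7},{p3,p4,p5},{p3,p4,p6},{p3,p6,p7}} U13={{p3,p4},{p3,p7},{p4,p5},{p4,p6},{p6,p7},{p3,p4,p5},{p3,p4,p6},{p3,p6,p7}} U23={{p4},{p7},{p3,p4},{p3,p7},{p4,p5},{p4,p6},{p6,p7},{p3,p4,p5},{p3,p4,p6},{p3,p6,p7}}
  U123={{p3,p4},{p3,p7},{p4,p5},{p4,p6},{p6,p7},{p3,p4,p5},{p3,p4,p6},{p3,p6,p7}}
components per intersection:
  U1: {{p2},{p3},{p5},{p6},{p2,p5},{p2,p6},{p3,p4},{p3,p5},{p3,p6},{p3,p7},{p4,p5},{p4,p6},{p6,p7},{p3,p4,p5},{p3,p4,p6},{p3,p6,p7}}
  U2: {{p2},{p2,p5},{p2,p6}} {{p4},{p3,p4},{p4,p5},{p4,p6},{p3,p4,p5},{p3,p4,p6}} {{p7},{p3,p7},{p6,p7},{p3,p6,p7}}
  U3: {{p1}} {{p4},{p3,p4},{p4,p5},{p4,p6},{p3,p4,p5},{p3,p4,p6}} {{p7},{p3,p7},{p6,p7},{p3,p6,p7}}
  U12: {{p2},{p2,p5},{p2,p6}} {{p3,p4},{p4,p5},{p4,p6},{p3,p4,p5},{p3,p4,p6}} {{p3,p7},{p6,p7},{p3,p6,p7}}
  U13: {{p3,p4},{p4,p5},{p4,p6},{p3,p4,p5},{p3,p4,p6}} {{p3,p7},{p6,p7},{p3,p6,p7}}
  U23: {{p4},{p3,p4},{p4,p5},{p4,p6},{p3,p4,p5},{p3,p4,p6}} {{p7},{p3,p7},{p6,p7},{p3,p6,p7}}
  U123: {{p3,p4},{p4,p5},{p4,p6},{p3,p4,p5},{p3,p4,p6}} {{p3,p7},{p6,p7},{p3,p6,p7}}
C dims 7,7,2; δ0: rk 5, SNF 1^5; δ1: rk 2, SNF 1^2
degree 0: 7−5−0 = 2 → Ȟ^0 ≅ Z^2
degree 1: 7−2−5 = 0 → Ȟ^1 ≅ 0
degree 2: 2−0−2 = 0 → Ȟ^2 ≅ 0

Ȟ^0(U;F) ≅ Z^2,  Ȟ^1(U;F) ≅ 0,  Ȟ^2(U;F) ≅ 0


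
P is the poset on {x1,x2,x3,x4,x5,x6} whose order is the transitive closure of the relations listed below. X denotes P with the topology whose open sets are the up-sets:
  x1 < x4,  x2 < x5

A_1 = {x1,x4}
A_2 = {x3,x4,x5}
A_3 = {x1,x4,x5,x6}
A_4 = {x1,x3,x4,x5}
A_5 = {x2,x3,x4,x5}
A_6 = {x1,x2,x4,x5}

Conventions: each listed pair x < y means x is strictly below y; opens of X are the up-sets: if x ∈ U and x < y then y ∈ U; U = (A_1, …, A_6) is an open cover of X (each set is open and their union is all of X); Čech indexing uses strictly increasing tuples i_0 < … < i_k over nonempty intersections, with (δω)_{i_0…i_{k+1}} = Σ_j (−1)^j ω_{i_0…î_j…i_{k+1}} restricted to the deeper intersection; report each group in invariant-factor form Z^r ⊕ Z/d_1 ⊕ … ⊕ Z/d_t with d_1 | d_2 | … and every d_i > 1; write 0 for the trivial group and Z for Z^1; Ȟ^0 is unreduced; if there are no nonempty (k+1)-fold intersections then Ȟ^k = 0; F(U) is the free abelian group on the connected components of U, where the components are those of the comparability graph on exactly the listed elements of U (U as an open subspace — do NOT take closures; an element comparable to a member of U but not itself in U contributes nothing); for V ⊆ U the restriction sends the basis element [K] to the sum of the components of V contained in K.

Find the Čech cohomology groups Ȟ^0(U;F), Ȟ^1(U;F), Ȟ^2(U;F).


nonempty overlaps:
  A12={x4} A13={x1,x4} A14={x1,x4} A15={x4} A16={x1,x4} A23={x4,x5} A24={x3,x4,x5} A25={x3,x4,x5} A26={x4,x5} A34={x1,x4,x5} A35={x4,x5} A36={x1,x4,x5} A45={x3,x4,x5} A46={x1,x4,x5} A56={x2,x4,x5}
  A123={x4} A124={x4} A125={x4} A126={x4} A134={x1,x4} A135={x4} A136={x1,x4} A145={x4} A146={x1,x4} A156={x4} A234={x4,x5} A235={x4,x5} A236={x4,x5} A245={x3,x4,x5} A246={x4,x5} A256={x4,x5} A345={x4,x5} A346={x1,x4,x5} A356={x4,x5} A456={x4,x5}
  A1234={x4} A1235={x4} A1236={x4} A1245={x4} A1246={x4} A1256={x4} A1345={x4} A1346={x1,x4} A1356={x4} A1456={x4} A2345={x4,x5} A2346={x4,x5} A2356={x4,x5} A2456={x4,x5} A3456={x4,x5}
  A12345={x4} A12346={x4} A12356={x4} A12456={x4} A13456={x4} A23456={x4,x5}
  A123456={x4}
components per intersection:
  A1: {x1,x4}
  A2: {x3} {x4} {x5}
  A3: {x1,x4} {x5} {x6}
  A4: {x1,x4} {x3} {x5}
  A5: {x2,x5} {x3} {x4}
  A6: {x1,x4} {x2,x5}
  A12: {x4}
  A13: {x1,x4}
  A14: {x1,x4}
  A15: {x4}
  A16: {x1,x4}
  A23: {x4} {x5}
  A24: {x3} {x4} {x5}
  A25: {x3} {x4} {x5}
  A26: {x4} {x5}
  A34: {x1,x4} {x5}
  A35: {x4} {x5}
  A36: {x1,x4} {x5}
  A45: {x3} {x4} {x5}
  A46: {x1,x4} {x5}
  A56: {x2,x5} {x4}
  A123: {x4}
  A124: {x4}
  A125: {x4}
  A126: {x4}
  A134: {x1,x4}
  A135: {x4}
  A136: {x1,x4}
  A145: {x4}
  A146: {x1,x4}
  A156: {x4}
  A234: {x4} {x5}
  A235: {x4} {x5}
  A236: {x4} {x5}
  A245: {x3} {x4} {x5}
  A246: {x4} {x5}
  A256: {x4} {x5}
  A345: {x4} {x5}
  A346: {x1,x4} {x5}
  A356: {x4} {x5}
  A456: {x4} {x5}
  A1234: {x4}
  A1235: {x4}
  A1236: {x4}
  A1245: {x4}
  A1246: {x4}
  A1256: {x4}
  A1345: {x4}
  A1346: {x1,x4}
  A1356: {x4}
  A1456: {x4}
  A2345: {x4} {x5}
  A2346: {x4} {x5}
  A2356: {x4} {x5}
  A2456: {x4} {x5}
  A3456: {x4} {x5}
  A12345: {x4}
  A12346: {x4}
  A12356: {x4}
  A12456: {x4}
  A13456: {x4}
  A23456: {x4} {x5}
  A123456: {x4}
C dims 15,28,31,20; δ0: rk 11, SNF 1^11; δ1: rk 17, SNF 1^17; δ2: rk 14, SNF 1^14
degree 0: 15−11−0 = 4 → Ȟ^0 ≅ Z^4
degree 1: 28−17−11 = 0 → Ȟ^1 ≅ 0
degree 2: 31−14−17 = 0 → Ȟ^2 ≅ 0

Ȟ^0 ≅ Z^4, Ȟ^1 ≅ 0, Ȟ^2 ≅ 0


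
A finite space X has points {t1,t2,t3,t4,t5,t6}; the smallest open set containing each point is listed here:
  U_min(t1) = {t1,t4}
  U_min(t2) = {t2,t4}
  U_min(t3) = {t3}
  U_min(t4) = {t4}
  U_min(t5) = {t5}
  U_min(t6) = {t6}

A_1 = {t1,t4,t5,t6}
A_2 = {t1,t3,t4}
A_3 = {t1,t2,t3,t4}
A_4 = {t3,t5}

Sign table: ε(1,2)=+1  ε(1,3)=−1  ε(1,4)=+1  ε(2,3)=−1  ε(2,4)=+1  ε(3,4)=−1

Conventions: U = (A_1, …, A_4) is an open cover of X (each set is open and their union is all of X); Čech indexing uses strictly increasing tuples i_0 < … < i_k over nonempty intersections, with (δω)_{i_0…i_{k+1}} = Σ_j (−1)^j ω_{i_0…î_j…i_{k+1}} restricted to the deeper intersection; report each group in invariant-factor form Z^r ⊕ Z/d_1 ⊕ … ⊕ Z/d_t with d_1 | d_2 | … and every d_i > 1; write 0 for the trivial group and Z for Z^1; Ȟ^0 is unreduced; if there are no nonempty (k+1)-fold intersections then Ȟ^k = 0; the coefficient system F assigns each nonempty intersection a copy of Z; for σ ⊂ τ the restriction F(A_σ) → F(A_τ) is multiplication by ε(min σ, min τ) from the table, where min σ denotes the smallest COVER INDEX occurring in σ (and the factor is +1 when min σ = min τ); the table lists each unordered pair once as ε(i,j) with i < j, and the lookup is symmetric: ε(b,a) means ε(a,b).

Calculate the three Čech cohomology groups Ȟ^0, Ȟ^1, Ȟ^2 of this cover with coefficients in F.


Ȟ^0 = Z, Ȟ^1 = Z, Ȟ^2 = 0

nerve simplices:
  A12={t1,t4} A13={t1,t4} A14={t5} A23={t1,t3,t4} A24={t3} A34={t3}
  A123={t1,t4} A234={t3}
C dims 4,6,2; δ0: rk 3, SNF 1^3; δ1: rk 2, SNF 1^2
degree 0: 4−3−0 = 1 → Ȟ^0 ≅ Z
degree 1: 6−2−3 = 1 → Ȟ^1 ≅ Z
degree 2: 2−0−2 = 0 → Ȟ^2 ≅ 0


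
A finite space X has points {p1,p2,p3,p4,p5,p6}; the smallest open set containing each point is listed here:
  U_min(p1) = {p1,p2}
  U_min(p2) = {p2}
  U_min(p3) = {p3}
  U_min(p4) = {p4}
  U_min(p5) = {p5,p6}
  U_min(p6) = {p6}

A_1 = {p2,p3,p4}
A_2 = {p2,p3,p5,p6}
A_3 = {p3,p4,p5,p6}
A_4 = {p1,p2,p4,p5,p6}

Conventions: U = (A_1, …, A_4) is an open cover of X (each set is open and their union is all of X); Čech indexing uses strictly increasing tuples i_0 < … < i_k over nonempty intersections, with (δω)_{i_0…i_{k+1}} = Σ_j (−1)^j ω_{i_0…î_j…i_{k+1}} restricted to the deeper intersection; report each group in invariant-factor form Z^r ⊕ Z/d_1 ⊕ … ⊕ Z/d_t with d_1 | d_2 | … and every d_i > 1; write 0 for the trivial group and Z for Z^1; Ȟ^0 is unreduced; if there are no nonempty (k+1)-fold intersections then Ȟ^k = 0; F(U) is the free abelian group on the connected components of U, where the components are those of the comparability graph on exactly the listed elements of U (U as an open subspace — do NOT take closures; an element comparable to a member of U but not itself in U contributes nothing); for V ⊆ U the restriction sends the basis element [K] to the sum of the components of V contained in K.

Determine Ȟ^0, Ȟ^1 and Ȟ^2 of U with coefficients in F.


nerve of the cover:
  A12={p2,p3} A13={p3,p4} A14={p2,p4} A23={p3,p5,p6} A24={p2,p5,p6} A34={p4,p5,p6}
  A123={p3} A124={p2} A134={p4} A234={p5,p6}
components per intersection:
  A1: {p2} {p3} {p4}
  A2: {p2} {p3} {p5,p6}
  A3: {p3} {p4} {p5,p6}
  A4: {p1,p2} {p4} {p5,p6}
  A12: {p2} {p3}
  A13: {p3} {p4}
  A14: {p2} {p4}
  A23: {p3} {p5,p6}
  A24: {p2} {p5,p6}
  A34: {p4} {p5,p6}
  A123: {p3}
  A124: {p2}
  A134: {p4}
  A234: {p5,p6}
C dims 12,12,4; δ0: rk 8, SNF 1^8; δ1: rk 4, SNF 1^4
Ȟ^0 = (12 − 8) − 0 = 4, so Ȟ^0 ≅ Z^4
Ȟ^1 = (12 − 4) − 8 = 0, so Ȟ^1 ≅ 0
Ȟ^2 = (4 − 0) − 4 = 0, so Ȟ^2 ≅ 0

Ȟ^0 ≅ Z^4, Ȟ^1 ≅ 0 and Ȟ^2 ≅ 0


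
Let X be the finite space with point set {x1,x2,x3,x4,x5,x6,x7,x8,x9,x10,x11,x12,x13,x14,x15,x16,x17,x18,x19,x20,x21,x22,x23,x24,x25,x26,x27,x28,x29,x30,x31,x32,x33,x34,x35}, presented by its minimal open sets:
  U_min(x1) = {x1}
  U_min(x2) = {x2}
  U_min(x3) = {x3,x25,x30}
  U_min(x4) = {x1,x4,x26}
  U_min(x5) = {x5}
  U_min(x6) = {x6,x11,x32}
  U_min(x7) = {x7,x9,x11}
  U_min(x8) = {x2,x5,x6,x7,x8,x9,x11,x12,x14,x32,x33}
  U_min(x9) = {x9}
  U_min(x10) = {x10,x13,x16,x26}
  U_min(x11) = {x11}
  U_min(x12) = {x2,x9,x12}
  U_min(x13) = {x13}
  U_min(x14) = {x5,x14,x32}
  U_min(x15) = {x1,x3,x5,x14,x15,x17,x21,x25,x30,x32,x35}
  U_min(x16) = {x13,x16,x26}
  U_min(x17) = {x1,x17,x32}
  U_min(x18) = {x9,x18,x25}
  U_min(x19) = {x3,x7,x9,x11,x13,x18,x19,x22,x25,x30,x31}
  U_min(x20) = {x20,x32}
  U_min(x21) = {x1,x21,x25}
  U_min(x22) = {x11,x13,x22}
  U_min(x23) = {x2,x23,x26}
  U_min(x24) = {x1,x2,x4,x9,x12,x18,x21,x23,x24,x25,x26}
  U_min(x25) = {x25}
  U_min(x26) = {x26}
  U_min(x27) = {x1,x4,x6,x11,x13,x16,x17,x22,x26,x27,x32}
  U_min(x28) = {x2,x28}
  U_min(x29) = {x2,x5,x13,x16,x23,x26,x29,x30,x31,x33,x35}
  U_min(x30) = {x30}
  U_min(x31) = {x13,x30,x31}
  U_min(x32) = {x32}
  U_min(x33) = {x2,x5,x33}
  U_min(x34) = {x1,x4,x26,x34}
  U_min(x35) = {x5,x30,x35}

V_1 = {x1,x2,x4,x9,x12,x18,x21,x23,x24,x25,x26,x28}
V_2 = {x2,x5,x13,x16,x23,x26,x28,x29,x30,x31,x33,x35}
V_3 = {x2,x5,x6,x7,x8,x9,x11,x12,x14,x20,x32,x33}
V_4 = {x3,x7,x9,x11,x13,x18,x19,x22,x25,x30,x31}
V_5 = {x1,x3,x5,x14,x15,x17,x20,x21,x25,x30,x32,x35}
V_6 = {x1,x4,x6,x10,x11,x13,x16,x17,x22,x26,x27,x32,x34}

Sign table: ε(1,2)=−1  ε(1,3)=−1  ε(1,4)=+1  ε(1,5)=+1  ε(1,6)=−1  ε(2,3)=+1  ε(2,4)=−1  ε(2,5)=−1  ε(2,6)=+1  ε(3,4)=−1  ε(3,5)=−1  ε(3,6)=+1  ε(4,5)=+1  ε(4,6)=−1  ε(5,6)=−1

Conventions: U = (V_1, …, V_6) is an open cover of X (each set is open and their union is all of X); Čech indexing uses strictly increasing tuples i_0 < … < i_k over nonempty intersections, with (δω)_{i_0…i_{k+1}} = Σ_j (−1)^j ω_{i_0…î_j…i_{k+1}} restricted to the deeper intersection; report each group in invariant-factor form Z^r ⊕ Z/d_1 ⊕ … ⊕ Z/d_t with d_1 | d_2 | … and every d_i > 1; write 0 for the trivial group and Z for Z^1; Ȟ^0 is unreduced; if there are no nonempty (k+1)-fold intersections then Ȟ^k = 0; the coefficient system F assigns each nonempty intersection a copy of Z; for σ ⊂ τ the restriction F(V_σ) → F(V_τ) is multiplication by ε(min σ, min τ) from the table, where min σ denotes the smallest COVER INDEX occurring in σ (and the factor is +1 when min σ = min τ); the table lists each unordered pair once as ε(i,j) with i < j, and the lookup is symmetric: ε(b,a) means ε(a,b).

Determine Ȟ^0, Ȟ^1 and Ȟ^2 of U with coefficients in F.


nonempty overlaps:
  V12={x2,x23,x26,x28} V13={x2,x9,x12} V14={x9,x18,x25} V15={x1,x21,x25} V16={x1,x4,x26} V23={x2,x5,x33} V24={x13,x30,x31} V25={x5,x30,x35} V26={x13,x16,x26} V34={x7,x9,x11} V35={x5,x14,x20,x32} V36={x6,x11,x32} V45={x3,x25,x30} V46={x11,x13,x22} V56={x1,x17,x32}
  V123={x2} V126={x26} V134={x9} V145={x25} V156={x1} V235={x5} V245={x30} V246={x13} V346={x11} V356={x32}
C dims 6,15,10; δ0: rk 5, SNF 1^5; δ1: rk 10, SNF 1^9·2
degree 0: 6−5−0 = 1 → Ȟ^0 ≅ Z
degree 1: 15−10−5 = 0 → Ȟ^1 ≅ 0
degree 2: 10−0−10 = 0 plus torsion [2] → Ȟ^2 ≅ Z/2

Ȟ^0 ≅ Z, Ȟ^1 ≅ 0, Ȟ^2 ≅ Z/2
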